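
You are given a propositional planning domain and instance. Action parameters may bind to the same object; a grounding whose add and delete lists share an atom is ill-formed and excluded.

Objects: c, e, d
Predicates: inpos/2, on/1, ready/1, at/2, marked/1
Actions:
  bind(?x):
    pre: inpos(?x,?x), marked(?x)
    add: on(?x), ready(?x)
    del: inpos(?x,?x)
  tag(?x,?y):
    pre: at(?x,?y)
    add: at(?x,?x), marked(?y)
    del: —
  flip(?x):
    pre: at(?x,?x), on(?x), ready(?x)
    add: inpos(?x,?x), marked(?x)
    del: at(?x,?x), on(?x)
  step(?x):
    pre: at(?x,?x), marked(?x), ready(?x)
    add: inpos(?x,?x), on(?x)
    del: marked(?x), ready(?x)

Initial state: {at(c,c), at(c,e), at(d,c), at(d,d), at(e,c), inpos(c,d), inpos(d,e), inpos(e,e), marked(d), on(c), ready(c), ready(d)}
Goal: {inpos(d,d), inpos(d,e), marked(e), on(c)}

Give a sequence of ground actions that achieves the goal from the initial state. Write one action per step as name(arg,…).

1. tag(c,e)  →  {at(c,c), at(c,e), at(d,c), at(d,d), at(e,c), inpos(c,d), inpos(d,e), inpos(e,e), marked(d), marked(e), on(c), ready(c), ready(d)}
2. step(d)  →  {at(c,c), at(c,e), at(d,c), at(d,d), at(e,c), inpos(c,d), inpos(d,d), inpos(d,e), inpos(e,e), marked(e), on(c), on(d), ready(c)}

tag(c,e); step(d)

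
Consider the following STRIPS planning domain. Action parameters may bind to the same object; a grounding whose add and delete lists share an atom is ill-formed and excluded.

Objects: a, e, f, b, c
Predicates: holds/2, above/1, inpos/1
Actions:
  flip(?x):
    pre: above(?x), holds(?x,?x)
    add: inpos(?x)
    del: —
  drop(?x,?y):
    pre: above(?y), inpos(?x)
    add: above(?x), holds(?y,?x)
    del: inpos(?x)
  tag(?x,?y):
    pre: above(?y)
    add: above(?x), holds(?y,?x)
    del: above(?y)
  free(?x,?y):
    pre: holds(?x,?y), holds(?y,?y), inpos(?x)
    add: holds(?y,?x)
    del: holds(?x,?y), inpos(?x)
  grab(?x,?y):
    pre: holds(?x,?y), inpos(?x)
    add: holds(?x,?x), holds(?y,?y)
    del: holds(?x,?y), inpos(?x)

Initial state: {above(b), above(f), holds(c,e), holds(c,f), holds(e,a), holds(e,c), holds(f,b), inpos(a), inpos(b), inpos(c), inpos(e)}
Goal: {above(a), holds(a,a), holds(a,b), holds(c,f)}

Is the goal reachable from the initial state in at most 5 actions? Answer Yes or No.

1. drop(a,f)  →  {above(a), above(b), above(f), holds(c,e), holds(c,f), holds(e,a), holds(e,c), holds(f,a), holds(f,b), inpos(b), inpos(c), inpos(e)}
2. drop(b,a)  →  {above(a), above(b), above(f), holds(a,b), holds(c,e), holds(c,f), holds(e,a), holds(e,c), holds(f,a), holds(f,b), inpos(c), inpos(e)}
3. grab(e,a)  →  {above(a), above(b), above(f), holds(a,a), holds(a,b), holds(c,e), holds(c,f), holds(e,c), holds(e,e), holds(f,a), holds(f,b), inpos(c)}
optimal plan length = 3; 3 ≤ 5

Yes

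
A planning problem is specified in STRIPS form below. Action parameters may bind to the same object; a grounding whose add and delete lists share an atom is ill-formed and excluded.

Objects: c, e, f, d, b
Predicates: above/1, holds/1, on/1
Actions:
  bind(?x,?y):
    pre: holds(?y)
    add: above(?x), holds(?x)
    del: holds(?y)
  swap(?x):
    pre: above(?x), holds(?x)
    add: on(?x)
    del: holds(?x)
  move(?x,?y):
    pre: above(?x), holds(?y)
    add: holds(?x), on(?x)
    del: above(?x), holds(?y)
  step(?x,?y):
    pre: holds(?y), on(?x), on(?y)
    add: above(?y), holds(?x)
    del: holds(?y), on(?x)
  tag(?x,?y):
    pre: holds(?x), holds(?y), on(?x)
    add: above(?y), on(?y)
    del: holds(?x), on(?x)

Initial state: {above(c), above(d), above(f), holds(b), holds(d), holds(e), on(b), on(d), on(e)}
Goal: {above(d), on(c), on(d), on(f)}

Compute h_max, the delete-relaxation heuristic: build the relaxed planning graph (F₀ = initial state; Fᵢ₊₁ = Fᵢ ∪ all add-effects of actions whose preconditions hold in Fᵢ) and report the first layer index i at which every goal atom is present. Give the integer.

1

F0 = init (9 atoms)
F1 = F0 ∪ {above(b), above(e), holds(c), holds(f), on(c), on(f)}  (15 atoms)
goal ⊆ F1  ⇒  h_max = 1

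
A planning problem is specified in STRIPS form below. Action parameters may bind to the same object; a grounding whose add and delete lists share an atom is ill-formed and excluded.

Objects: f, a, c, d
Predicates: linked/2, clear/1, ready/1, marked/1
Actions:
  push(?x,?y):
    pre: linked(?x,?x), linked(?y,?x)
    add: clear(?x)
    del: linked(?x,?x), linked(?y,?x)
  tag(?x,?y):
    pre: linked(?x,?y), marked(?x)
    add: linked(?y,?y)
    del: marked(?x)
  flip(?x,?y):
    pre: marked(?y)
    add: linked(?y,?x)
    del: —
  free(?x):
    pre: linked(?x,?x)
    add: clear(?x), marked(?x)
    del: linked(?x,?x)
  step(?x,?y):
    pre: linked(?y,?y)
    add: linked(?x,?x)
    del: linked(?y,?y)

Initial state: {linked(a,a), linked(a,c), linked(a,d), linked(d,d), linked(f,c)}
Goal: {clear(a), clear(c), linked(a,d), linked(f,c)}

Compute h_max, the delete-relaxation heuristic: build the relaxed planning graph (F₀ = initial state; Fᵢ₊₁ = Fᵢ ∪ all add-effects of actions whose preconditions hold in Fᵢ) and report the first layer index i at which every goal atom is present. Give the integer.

F0 = init (5 atoms)
F1 = F0 ∪ {clear(a), clear(d), linked(c,c), linked(f,f), marked(a), marked(d)}  (11 atoms)
F2 = F1 ∪ {clear(c), clear(f), linked(a,f), linked(d,a), linked(d,c), linked(d,f), marked(c), marked(f)}  (19 atoms)
goal ⊆ F2  ⇒  h_max = 2

2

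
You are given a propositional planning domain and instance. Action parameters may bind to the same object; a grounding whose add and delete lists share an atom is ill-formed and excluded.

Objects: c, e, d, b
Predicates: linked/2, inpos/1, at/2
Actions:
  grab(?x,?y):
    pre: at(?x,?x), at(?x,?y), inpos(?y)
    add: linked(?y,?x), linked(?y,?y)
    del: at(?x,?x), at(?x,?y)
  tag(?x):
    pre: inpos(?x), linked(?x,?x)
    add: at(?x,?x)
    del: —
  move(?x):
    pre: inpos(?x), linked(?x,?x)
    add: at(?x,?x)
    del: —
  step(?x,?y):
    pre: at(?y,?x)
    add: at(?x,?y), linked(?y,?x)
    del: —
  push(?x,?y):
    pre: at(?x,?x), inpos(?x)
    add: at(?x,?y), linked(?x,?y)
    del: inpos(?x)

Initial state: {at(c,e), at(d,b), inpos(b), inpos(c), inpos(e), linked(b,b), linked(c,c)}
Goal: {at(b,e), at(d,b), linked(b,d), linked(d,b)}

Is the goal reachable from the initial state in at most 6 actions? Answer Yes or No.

1. tag(b)  →  {at(b,b), at(c,e), at(d,b), inpos(b), inpos(c), inpos(e), linked(b,b), linked(c,c)}
2. step(b,d)  →  {at(b,b), at(b,d), at(c,e), at(d,b), inpos(b), inpos(c), inpos(e), linked(b,b), linked(c,c), linked(d,b)}
3. step(d,b)  →  {at(b,b), at(b,d), at(c,e), at(d,b), inpos(b), inpos(c), inpos(e), linked(b,b), linked(b,d), linked(c,c), linked(d,b)}
4. push(b,e)  →  {at(b,b), at(b,d), at(b,e), at(c,e), at(d,b), inpos(c), inpos(e), linked(b,b), linked(b,d), linked(b,e), linked(c,c), linked(d,b)}
optimal plan length = 4; 4 ≤ 6

Yes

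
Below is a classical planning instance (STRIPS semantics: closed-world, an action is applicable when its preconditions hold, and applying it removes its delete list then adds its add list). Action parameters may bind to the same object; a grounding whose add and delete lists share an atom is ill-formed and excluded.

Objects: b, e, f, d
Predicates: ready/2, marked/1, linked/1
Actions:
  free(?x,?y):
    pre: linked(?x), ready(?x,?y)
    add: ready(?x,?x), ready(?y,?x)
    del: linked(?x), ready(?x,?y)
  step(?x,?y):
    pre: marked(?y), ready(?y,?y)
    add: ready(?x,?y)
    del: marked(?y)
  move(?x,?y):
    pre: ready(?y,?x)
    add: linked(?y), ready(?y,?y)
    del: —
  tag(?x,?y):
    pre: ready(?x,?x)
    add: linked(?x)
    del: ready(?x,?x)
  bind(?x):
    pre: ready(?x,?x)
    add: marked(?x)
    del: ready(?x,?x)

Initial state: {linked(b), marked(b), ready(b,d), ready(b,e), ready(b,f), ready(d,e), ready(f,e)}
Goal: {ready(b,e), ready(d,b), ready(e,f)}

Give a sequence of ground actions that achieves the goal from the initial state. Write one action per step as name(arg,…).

1. free(b,d)  →  {marked(b), ready(b,b), ready(b,e), ready(b,f), ready(d,b), ready(d,e), ready(f,e)}
2. move(e,f)  →  {linked(f), marked(b), ready(b,b), ready(b,e), ready(b,f), ready(d,b), ready(d,e), ready(f,e), ready(f,f)}
3. free(f,e)  →  {marked(b), ready(b,b), ready(b,e), ready(b,f), ready(d,b), ready(d,e), ready(e,f), ready(f,f)}

free(b,d); move(e,f); free(f,e)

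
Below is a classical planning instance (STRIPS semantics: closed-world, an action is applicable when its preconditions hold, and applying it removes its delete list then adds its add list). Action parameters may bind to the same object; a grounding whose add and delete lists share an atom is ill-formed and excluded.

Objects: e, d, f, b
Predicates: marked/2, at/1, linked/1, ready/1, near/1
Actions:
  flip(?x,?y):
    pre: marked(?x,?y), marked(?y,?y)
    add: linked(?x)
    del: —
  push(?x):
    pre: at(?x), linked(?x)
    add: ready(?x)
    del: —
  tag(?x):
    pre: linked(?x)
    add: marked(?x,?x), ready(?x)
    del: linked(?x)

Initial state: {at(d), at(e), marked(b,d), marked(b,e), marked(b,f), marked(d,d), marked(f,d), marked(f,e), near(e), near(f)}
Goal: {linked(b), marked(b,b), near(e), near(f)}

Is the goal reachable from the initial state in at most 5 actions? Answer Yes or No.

1. flip(b,d)  →  {at(d), at(e), linked(b), marked(b,d), marked(b,e), marked(b,f), marked(d,d), marked(f,d), marked(f,e), near(e), near(f)}
2. tag(b)  →  {at(d), at(e), marked(b,b), marked(b,d), marked(b,e), marked(b,f), marked(d,d), marked(f,d), marked(f,e), near(e), near(f), ready(b)}
3. flip(b,d)  →  {at(d), at(e), linked(b), marked(b,b), marked(b,d), marked(b,e), marked(b,f), marked(d,d), marked(f,d), marked(f,e), near(e), near(f), ready(b)}
optimal plan length = 3; 3 ≤ 5

Yes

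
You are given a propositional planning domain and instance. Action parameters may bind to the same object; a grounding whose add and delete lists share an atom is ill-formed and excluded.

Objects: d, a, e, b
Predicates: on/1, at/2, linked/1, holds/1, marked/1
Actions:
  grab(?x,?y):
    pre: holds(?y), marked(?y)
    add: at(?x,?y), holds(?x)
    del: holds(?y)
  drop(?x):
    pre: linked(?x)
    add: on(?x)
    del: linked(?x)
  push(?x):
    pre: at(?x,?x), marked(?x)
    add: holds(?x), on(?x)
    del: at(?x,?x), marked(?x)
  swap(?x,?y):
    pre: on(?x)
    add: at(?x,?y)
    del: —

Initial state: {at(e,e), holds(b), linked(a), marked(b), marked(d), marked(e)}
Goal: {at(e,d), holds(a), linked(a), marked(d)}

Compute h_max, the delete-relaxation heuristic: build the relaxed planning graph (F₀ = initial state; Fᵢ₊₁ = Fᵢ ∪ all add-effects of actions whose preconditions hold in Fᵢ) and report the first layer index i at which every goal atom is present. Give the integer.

2

F0 = init (6 atoms)
F1 = F0 ∪ {at(a,b), at(d,b), at(e,b), holds(a), holds(d), holds(e), on(a), on(e)}  (14 atoms)
F2 = F1 ∪ {at(a,a), at(a,d), at(a,e), at(b,d), at(b,e), at(d,e), at(e,a), at(e,d)}  (22 atoms)
goal ⊆ F2  ⇒  h_max = 2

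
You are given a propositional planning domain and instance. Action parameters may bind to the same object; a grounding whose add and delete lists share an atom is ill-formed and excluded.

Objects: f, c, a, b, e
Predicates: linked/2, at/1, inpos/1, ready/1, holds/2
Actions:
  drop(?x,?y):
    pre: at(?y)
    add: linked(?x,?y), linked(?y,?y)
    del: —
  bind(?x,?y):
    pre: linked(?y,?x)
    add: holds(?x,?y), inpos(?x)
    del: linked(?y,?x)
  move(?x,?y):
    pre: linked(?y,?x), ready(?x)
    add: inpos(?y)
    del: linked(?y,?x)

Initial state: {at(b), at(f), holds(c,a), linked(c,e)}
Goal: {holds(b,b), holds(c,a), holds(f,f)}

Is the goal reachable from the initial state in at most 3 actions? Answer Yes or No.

1. drop(f,f)  →  {at(b), at(f), holds(c,a), linked(c,e), linked(f,f)}
2. drop(f,b)  →  {at(b), at(f), holds(c,a), linked(b,b), linked(c,e), linked(f,b), linked(f,f)}
3. bind(f,f)  →  {at(b), at(f), holds(c,a), holds(f,f), inpos(f), linked(b,b), linked(c,e), linked(f,b)}
4. bind(b,b)  →  {at(b), at(f), holds(b,b), holds(c,a), holds(f,f), inpos(b), inpos(f), linked(c,e), linked(f,b)}
optimal plan length = 4; 4 > 3

No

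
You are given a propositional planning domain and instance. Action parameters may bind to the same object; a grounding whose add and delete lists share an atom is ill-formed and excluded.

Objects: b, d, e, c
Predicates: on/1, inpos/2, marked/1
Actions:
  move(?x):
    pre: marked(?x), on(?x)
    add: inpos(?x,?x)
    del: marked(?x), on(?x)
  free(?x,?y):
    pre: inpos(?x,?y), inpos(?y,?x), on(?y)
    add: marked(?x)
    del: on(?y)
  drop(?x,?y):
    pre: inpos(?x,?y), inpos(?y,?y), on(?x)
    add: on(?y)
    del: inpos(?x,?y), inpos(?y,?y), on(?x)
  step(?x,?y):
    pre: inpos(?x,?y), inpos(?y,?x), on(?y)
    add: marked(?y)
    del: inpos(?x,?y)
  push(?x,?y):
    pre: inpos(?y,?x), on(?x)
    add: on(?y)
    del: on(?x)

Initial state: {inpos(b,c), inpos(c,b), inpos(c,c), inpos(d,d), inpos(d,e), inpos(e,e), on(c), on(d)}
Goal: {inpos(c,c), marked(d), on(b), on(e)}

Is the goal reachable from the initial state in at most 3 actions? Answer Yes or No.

Yes

1. step(d,d)  →  {inpos(b,c), inpos(c,b), inpos(c,c), inpos(d,e), inpos(e,e), marked(d), on(c), on(d)}
2. drop(d,e)  →  {inpos(b,c), inpos(c,b), inpos(c,c), marked(d), on(c), on(e)}
3. push(c,b)  →  {inpos(b,c), inpos(c,b), inpos(c,c), marked(d), on(b), on(e)}
optimal plan length = 3; 3 ≤ 3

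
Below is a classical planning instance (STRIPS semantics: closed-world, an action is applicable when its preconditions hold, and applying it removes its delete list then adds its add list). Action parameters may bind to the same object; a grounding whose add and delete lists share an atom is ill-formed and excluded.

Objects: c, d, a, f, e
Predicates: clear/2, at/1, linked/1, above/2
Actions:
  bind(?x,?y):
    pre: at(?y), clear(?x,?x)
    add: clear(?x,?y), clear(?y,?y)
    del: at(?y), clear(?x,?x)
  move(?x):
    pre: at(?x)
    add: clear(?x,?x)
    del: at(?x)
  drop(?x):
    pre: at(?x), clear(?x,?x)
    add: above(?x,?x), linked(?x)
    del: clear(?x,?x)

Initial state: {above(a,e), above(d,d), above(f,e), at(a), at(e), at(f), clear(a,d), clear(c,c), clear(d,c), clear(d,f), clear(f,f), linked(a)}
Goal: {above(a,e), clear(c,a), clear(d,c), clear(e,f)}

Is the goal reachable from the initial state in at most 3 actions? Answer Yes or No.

1. bind(c,a)  →  {above(a,e), above(d,d), above(f,e), at(e), at(f), clear(a,a), clear(a,d), clear(c,a), clear(d,c), clear(d,f), clear(f,f), linked(a)}
2. bind(a,e)  →  {above(a,e), above(d,d), above(f,e), at(f), clear(a,d), clear(a,e), clear(c,a), clear(d,c), clear(d,f), clear(e,e), clear(f,f), linked(a)}
3. bind(e,f)  →  {above(a,e), above(d,d), above(f,e), clear(a,d), clear(a,e), clear(c,a), clear(d,c), clear(d,f), clear(e,f), clear(f,f), linked(a)}
optimal plan length = 3; 3 ≤ 3

Yes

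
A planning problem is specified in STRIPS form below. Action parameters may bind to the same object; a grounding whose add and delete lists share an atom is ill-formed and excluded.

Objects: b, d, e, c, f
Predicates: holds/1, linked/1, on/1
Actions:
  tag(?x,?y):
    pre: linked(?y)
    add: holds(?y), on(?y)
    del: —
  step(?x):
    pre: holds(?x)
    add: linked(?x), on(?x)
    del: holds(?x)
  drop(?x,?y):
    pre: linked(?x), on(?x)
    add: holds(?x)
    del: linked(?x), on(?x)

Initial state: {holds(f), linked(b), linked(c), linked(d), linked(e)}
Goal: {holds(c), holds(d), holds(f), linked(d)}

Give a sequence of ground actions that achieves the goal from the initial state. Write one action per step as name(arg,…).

1. tag(b,d)  →  {holds(d), holds(f), linked(b), linked(c), linked(d), linked(e), on(d)}
2. tag(b,c)  →  {holds(c), holds(d), holds(f), linked(b), linked(c), linked(d), linked(e), on(c), on(d)}

tag(b,d); tag(b,c)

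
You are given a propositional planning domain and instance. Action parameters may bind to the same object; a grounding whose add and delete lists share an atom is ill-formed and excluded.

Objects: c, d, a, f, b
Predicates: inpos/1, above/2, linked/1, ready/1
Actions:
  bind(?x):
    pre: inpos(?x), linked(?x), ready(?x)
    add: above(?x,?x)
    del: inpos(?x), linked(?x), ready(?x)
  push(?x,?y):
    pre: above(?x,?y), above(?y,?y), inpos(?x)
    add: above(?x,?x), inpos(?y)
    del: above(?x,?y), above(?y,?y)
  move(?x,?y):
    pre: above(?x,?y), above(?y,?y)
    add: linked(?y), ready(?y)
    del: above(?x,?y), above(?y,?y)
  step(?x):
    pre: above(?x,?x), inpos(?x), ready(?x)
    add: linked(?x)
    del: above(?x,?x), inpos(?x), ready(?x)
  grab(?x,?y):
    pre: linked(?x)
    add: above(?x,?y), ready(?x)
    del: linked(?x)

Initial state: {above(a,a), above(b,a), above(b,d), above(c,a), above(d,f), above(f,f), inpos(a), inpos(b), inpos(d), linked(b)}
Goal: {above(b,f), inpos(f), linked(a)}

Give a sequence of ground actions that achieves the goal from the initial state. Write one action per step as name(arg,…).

push(d,f); move(c,a); grab(b,f)

1. push(d,f)  →  {above(a,a), above(b,a), above(b,d), above(c,a), above(d,d), inpos(a), inpos(b), inpos(d), inpos(f), linked(b)}
2. move(c,a)  →  {above(b,a), above(b,d), above(d,d), inpos(a), inpos(b), inpos(d), inpos(f), linked(a), linked(b), ready(a)}
3. grab(b,f)  →  {above(b,a), above(b,d), above(b,f), above(d,d), inpos(a), inpos(b), inpos(d), inpos(f), linked(a), ready(a), ready(b)}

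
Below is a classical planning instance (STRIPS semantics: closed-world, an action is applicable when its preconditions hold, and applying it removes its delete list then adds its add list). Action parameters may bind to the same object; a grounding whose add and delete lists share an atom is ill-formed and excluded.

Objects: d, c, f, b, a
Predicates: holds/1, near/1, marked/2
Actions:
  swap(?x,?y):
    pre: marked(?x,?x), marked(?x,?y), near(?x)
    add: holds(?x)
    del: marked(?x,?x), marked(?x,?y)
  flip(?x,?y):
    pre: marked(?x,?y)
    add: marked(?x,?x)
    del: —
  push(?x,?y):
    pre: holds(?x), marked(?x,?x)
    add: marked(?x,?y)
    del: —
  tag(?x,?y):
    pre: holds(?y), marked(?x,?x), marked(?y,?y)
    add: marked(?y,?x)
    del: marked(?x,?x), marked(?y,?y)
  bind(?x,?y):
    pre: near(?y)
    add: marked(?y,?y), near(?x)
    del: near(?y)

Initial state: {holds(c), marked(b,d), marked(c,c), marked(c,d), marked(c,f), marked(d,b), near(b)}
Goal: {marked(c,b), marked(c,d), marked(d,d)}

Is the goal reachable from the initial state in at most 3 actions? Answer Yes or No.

1. flip(d,b)  →  {holds(c), marked(b,d), marked(c,c), marked(c,d), marked(c,f), marked(d,b), marked(d,d), near(b)}
2. push(c,b)  →  {holds(c), marked(b,d), marked(c,b), marked(c,c), marked(c,d), marked(c,f), marked(d,b), marked(d,d), near(b)}
optimal plan length = 2; 2 ≤ 3

Yes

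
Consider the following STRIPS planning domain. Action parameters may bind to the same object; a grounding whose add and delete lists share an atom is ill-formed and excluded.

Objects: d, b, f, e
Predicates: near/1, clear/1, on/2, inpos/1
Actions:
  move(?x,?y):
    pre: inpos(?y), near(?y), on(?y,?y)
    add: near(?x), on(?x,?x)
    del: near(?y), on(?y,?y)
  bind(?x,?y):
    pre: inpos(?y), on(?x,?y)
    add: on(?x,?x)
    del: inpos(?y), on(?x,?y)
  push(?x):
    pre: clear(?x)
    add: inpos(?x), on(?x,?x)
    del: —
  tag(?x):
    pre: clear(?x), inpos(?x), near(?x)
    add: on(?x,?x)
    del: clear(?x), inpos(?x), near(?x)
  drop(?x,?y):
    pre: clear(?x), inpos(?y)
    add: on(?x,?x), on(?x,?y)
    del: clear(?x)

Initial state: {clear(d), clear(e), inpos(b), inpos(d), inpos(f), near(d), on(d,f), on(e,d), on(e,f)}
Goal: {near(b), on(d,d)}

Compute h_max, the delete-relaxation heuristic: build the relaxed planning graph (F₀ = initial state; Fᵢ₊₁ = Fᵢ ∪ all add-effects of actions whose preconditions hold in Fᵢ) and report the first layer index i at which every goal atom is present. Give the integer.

F0 = init (9 atoms)
F1 = F0 ∪ {inpos(e), on(d,b), on(d,d), on(e,b), on(e,e)}  (14 atoms)
F2 = F1 ∪ {near(b), near(e), near(f), on(b,b), on(d,e), on(f,f)}  (20 atoms)
goal ⊆ F2  ⇒  h_max = 2

2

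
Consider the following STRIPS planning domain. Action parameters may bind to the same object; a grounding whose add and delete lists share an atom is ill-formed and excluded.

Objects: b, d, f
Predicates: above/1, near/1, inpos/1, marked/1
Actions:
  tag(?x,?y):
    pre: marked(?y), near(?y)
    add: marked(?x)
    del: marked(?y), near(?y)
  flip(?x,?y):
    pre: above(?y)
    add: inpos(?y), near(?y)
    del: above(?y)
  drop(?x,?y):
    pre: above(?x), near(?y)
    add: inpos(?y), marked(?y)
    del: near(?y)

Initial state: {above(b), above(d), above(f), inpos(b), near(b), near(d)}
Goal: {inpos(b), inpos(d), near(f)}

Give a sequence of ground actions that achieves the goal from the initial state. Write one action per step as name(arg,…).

1. flip(b,d)  →  {above(b), above(f), inpos(b), inpos(d), near(b), near(d)}
2. flip(b,f)  →  {above(b), inpos(b), inpos(d), inpos(f), near(b), near(d), near(f)}

flip(b,d); flip(b,f)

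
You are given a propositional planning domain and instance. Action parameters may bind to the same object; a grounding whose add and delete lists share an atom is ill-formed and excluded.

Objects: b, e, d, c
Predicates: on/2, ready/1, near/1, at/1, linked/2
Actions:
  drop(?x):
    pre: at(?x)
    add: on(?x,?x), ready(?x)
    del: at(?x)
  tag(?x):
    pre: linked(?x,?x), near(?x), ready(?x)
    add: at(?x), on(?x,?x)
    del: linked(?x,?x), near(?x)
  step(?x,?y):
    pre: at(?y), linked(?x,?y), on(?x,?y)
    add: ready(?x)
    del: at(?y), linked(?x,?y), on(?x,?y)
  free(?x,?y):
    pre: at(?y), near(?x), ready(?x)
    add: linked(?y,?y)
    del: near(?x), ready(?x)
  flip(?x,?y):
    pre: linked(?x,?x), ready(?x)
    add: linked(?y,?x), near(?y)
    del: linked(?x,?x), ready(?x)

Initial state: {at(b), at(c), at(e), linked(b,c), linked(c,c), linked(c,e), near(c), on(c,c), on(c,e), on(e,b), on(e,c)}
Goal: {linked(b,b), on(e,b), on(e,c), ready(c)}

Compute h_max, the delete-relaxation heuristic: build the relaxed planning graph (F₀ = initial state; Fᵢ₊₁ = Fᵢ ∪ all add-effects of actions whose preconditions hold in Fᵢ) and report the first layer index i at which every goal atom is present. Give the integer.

F0 = init (11 atoms)
F1 = F0 ∪ {on(b,b), on(e,e), ready(b), ready(c), ready(e)}  (16 atoms)
F2 = F1 ∪ {linked(b,b), linked(d,c), linked(e,c), linked(e,e), near(b), near(d), near(e)}  (23 atoms)
goal ⊆ F2  ⇒  h_max = 2

2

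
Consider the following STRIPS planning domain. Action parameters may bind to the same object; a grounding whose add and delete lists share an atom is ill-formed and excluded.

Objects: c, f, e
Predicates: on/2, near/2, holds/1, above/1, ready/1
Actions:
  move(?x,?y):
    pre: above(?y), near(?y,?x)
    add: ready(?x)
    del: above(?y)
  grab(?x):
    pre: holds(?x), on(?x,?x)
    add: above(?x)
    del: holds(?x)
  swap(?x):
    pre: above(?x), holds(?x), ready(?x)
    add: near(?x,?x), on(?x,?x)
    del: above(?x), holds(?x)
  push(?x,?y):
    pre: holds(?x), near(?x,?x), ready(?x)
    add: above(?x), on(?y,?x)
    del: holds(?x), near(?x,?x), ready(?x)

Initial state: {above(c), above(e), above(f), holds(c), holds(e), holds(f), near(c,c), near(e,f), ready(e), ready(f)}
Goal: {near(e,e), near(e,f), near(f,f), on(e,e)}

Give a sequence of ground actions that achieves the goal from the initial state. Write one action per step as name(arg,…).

swap(f); swap(e)

1. swap(f)  →  {above(c), above(e), holds(c), holds(e), near(c,c), near(e,f), near(f,f), on(f,f), ready(e), ready(f)}
2. swap(e)  →  {above(c), holds(c), near(c,c), near(e,e), near(e,f), near(f,f), on(e,e), on(f,f), ready(e), ready(f)}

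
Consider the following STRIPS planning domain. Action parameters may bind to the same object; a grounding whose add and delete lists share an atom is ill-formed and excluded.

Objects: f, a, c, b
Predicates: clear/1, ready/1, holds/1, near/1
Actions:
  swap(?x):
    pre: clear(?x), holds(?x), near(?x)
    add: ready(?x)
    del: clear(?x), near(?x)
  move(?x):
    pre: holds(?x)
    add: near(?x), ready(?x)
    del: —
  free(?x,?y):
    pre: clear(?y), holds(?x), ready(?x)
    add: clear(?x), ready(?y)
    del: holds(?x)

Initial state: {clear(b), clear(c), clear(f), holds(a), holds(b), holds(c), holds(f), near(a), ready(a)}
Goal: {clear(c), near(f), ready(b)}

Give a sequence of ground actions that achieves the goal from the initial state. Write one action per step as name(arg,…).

move(f); move(b)

1. move(f)  →  {clear(b), clear(c), clear(f), holds(a), holds(b), holds(c), holds(f), near(a), near(f), ready(a), ready(f)}
2. move(b)  →  {clear(b), clear(c), clear(f), holds(a), holds(b), holds(c), holds(f), near(a), near(b), near(f), ready(a), ready(b), ready(f)}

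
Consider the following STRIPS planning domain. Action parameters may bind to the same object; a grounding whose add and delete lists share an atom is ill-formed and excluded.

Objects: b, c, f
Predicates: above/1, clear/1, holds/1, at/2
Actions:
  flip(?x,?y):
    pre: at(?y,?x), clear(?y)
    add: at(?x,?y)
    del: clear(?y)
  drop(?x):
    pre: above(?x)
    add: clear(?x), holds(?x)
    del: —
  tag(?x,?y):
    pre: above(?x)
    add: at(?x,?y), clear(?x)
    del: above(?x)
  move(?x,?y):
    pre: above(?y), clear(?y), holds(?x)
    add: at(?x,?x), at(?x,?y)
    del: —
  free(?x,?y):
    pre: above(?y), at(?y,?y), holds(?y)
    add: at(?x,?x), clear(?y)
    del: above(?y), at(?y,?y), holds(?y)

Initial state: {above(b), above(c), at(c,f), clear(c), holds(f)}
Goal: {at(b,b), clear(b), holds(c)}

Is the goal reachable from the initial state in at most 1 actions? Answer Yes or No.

1. drop(c)  →  {above(b), above(c), at(c,f), clear(c), holds(c), holds(f)}
2. tag(b,b)  →  {above(c), at(b,b), at(c,f), clear(b), clear(c), holds(c), holds(f)}
optimal plan length = 2; 2 > 1

No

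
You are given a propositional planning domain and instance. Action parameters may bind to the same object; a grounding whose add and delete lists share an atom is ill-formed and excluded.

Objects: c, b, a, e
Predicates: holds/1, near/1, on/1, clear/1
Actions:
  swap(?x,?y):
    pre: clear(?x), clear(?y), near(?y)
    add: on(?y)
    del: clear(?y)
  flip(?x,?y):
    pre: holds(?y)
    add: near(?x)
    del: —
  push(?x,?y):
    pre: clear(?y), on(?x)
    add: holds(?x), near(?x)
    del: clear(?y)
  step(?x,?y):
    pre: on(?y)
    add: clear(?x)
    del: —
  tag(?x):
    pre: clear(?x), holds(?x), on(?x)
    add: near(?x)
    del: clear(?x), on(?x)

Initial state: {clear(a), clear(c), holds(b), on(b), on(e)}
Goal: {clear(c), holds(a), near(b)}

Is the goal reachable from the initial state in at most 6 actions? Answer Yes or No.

1. flip(b,b)  →  {clear(a), clear(c), holds(b), near(b), on(b), on(e)}
2. flip(a,b)  →  {clear(a), clear(c), holds(b), near(a), near(b), on(b), on(e)}
3. swap(c,a)  →  {clear(c), holds(b), near(a), near(b), on(a), on(b), on(e)}
4. push(a,c)  →  {holds(a), holds(b), near(a), near(b), on(a), on(b), on(e)}
5. step(c,b)  →  {clear(c), holds(a), holds(b), near(a), near(b), on(a), on(b), on(e)}
optimal plan length = 5; 5 ≤ 6

Yes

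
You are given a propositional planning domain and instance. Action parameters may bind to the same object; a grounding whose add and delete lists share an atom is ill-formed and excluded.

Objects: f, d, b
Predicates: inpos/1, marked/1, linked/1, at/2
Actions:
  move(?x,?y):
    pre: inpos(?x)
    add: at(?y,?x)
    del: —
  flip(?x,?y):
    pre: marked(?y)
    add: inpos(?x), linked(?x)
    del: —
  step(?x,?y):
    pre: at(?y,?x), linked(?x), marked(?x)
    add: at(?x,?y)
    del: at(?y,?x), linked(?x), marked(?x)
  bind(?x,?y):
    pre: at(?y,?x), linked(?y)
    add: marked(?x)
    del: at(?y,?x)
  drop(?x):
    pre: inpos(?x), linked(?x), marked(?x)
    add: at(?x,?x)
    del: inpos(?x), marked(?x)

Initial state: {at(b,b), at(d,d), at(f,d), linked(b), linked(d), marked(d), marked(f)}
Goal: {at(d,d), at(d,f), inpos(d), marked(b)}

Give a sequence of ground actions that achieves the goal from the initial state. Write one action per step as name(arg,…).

1. flip(d,f)  →  {at(b,b), at(d,d), at(f,d), inpos(d), linked(b), linked(d), marked(d), marked(f)}
2. step(d,f)  →  {at(b,b), at(d,d), at(d,f), inpos(d), linked(b), marked(f)}
3. bind(b,b)  →  {at(d,d), at(d,f), inpos(d), linked(b), marked(b), marked(f)}

flip(d,f); step(d,f); bind(b,b)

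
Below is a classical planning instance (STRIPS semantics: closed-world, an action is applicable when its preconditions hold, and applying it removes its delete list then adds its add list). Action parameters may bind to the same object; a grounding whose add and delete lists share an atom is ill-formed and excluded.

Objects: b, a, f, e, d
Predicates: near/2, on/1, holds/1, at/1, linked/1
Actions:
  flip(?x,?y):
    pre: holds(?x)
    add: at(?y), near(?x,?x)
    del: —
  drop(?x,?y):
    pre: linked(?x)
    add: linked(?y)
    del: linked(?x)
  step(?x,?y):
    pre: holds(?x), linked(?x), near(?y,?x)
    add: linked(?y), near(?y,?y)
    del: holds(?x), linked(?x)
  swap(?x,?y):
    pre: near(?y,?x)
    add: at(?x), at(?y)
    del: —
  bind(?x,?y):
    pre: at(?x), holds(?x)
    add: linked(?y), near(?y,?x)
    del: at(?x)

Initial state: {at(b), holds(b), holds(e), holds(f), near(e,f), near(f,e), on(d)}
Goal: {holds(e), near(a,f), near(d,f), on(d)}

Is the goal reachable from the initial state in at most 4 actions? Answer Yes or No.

1. flip(b,f)  →  {at(b), at(f), holds(b), holds(e), holds(f), near(b,b), near(e,f), near(f,e), on(d)}
2. bind(f,a)  →  {at(b), holds(b), holds(e), holds(f), linked(a), near(a,f), near(b,b), near(e,f), near(f,e), on(d)}
3. flip(b,f)  →  {at(b), at(f), holds(b), holds(e), holds(f), linked(a), near(a,f), near(b,b), near(e,f), near(f,e), on(d)}
4. bind(f,d)  →  {at(b), holds(b), holds(e), holds(f), linked(a), linked(d), near(a,f), near(b,b), near(d,f), near(e,f), near(f,e), on(d)}
optimal plan length = 4; 4 ≤ 4

Yes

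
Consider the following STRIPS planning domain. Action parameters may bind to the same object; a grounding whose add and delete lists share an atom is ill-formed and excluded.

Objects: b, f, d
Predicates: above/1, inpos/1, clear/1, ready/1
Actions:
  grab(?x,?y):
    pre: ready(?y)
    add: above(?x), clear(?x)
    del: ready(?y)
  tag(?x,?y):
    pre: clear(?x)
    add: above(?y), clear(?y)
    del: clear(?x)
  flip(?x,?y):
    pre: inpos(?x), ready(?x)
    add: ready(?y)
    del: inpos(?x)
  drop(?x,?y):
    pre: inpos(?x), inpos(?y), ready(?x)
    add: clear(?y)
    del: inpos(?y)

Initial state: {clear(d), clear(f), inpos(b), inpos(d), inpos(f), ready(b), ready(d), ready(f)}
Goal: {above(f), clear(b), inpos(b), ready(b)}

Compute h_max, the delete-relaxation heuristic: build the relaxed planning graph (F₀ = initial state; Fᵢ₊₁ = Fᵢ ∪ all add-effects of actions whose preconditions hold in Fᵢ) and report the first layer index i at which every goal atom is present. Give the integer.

F0 = init (8 atoms)
F1 = F0 ∪ {above(b), above(d), above(f), clear(b)}  (12 atoms)
goal ⊆ F1  ⇒  h_max = 1

1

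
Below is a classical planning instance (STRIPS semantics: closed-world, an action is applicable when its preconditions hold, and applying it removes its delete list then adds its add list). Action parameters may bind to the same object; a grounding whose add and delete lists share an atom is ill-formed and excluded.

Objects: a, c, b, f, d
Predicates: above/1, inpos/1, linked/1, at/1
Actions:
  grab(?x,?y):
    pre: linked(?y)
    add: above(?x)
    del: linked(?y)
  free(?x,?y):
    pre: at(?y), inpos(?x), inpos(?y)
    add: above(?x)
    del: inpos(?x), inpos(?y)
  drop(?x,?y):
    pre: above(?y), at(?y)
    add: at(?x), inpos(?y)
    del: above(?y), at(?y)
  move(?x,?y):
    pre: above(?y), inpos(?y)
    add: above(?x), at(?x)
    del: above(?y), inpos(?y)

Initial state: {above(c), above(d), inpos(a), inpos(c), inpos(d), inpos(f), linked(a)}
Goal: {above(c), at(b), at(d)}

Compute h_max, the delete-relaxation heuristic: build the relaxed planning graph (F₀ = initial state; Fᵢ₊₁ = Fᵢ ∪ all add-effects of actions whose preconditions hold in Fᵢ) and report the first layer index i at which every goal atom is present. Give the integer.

1

F0 = init (7 atoms)
F1 = F0 ∪ {above(a), above(b), above(f), at(a), at(b), at(c), at(d), at(f)}  (15 atoms)
goal ⊆ F1  ⇒  h_max = 1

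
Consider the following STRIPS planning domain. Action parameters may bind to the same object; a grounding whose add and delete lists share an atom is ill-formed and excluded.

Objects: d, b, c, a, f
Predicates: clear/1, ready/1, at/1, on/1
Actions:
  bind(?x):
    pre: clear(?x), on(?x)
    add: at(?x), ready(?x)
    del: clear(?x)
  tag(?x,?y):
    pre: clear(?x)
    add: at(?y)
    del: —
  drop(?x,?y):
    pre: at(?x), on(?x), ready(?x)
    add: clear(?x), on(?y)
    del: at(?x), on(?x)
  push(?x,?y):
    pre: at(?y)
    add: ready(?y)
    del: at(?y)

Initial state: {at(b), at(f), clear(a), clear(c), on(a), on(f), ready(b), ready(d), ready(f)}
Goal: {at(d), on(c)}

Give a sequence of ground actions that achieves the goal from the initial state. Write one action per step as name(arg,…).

1. tag(c,d)  →  {at(b), at(d), at(f), clear(a), clear(c), on(a), on(f), ready(b), ready(d), ready(f)}
2. drop(f,c)  →  {at(b), at(d), clear(a), clear(c), clear(f), on(a), on(c), ready(b), ready(d), ready(f)}

tag(c,d); drop(f,c)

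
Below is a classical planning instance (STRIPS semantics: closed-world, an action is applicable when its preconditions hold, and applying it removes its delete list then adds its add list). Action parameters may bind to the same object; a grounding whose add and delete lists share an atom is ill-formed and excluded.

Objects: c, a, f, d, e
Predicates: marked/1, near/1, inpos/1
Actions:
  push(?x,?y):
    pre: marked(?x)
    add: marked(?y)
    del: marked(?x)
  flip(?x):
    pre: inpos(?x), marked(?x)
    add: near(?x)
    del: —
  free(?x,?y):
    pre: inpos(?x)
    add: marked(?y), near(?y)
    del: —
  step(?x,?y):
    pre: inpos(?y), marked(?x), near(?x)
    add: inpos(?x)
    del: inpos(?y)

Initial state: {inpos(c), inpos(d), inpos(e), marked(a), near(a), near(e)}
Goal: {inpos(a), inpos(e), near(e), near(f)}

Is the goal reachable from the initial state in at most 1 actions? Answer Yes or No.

No

1. free(c,f)  →  {inpos(c), inpos(d), inpos(e), marked(a), marked(f), near(a), near(e), near(f)}
2. step(a,c)  →  {inpos(a), inpos(d), inpos(e), marked(a), marked(f), near(a), near(e), near(f)}
optimal plan length = 2; 2 > 1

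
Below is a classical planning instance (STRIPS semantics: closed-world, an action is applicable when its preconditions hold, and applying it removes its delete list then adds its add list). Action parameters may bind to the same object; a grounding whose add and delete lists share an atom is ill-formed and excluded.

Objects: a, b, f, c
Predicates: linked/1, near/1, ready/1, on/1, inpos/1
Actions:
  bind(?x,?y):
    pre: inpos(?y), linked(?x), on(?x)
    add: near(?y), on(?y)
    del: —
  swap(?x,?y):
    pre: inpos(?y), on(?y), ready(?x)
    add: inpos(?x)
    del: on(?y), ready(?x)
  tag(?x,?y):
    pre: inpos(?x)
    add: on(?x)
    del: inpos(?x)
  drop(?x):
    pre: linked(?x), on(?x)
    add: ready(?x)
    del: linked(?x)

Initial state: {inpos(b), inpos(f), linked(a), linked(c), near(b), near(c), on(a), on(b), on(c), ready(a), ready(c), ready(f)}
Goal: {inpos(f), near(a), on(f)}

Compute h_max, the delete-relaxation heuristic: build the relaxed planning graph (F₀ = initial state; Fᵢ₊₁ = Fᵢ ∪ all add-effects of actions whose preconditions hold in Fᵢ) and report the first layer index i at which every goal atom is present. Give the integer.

F0 = init (12 atoms)
F1 = F0 ∪ {inpos(a), inpos(c), near(f), on(f)}  (16 atoms)
F2 = F1 ∪ {near(a)}  (17 atoms)
goal ⊆ F2  ⇒  h_max = 2

2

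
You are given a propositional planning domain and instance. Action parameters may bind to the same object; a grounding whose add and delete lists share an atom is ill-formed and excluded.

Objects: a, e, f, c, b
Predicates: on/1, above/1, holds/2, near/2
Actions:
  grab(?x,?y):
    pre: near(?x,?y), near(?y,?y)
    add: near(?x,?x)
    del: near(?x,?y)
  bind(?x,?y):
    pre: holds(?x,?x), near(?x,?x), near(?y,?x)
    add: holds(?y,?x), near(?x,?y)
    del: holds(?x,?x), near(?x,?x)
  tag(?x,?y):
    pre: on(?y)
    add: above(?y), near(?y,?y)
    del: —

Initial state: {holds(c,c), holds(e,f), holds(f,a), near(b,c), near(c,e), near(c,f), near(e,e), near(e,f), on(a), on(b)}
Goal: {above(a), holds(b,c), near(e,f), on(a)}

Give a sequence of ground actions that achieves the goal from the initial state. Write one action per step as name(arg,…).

grab(c,e); bind(c,b); tag(a,a)

1. grab(c,e)  →  {holds(c,c), holds(e,f), holds(f,a), near(b,c), near(c,c), near(c,f), near(e,e), near(e,f), on(a), on(b)}
2. bind(c,b)  →  {holds(b,c), holds(e,f), holds(f,a), near(b,c), near(c,b), near(c,f), near(e,e), near(e,f), on(a), on(b)}
3. tag(a,a)  →  {above(a), holds(b,c), holds(e,f), holds(f,a), near(a,a), near(b,c), near(c,b), near(c,f), near(e,e), near(e,f), on(a), on(b)}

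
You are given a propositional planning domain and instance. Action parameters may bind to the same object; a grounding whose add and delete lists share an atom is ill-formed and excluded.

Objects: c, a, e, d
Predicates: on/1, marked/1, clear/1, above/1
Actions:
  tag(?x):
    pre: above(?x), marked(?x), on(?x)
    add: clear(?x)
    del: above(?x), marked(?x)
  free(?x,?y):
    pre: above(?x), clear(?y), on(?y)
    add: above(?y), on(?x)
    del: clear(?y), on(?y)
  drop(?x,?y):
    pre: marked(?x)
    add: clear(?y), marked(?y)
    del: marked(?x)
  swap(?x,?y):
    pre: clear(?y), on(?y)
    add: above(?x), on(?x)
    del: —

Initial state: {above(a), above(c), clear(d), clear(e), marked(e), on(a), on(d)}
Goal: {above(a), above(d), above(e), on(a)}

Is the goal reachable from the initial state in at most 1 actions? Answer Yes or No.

1. swap(e,d)  →  {above(a), above(c), above(e), clear(d), clear(e), marked(e), on(a), on(d), on(e)}
2. free(c,d)  →  {above(a), above(c), above(d), above(e), clear(e), marked(e), on(a), on(c), on(e)}
optimal plan length = 2; 2 > 1

No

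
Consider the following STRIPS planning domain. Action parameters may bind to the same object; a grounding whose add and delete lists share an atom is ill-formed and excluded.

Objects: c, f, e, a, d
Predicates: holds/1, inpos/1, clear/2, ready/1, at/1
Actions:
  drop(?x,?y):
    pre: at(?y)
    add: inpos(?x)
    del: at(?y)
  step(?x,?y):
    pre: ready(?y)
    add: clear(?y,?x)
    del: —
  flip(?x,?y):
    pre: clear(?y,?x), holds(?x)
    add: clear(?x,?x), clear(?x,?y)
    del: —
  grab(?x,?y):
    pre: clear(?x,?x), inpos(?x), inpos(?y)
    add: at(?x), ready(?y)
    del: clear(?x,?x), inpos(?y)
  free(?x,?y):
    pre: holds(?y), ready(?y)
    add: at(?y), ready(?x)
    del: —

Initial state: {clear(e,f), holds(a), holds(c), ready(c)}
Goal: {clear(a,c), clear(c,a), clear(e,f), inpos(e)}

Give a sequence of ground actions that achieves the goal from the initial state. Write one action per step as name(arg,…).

step(a,c); flip(a,c); free(c,c); drop(e,c)

1. step(a,c)  →  {clear(c,a), clear(e,f), holds(a), holds(c), ready(c)}
2. flip(a,c)  →  {clear(a,a), clear(a,c), clear(c,a), clear(e,f), holds(a), holds(c), ready(c)}
3. free(c,c)  →  {at(c), clear(a,a), clear(a,c), clear(c,a), clear(e,f), holds(a), holds(c), ready(c)}
4. drop(e,c)  →  {clear(a,a), clear(a,c), clear(c,a), clear(e,f), holds(a), holds(c), inpos(e), ready(c)}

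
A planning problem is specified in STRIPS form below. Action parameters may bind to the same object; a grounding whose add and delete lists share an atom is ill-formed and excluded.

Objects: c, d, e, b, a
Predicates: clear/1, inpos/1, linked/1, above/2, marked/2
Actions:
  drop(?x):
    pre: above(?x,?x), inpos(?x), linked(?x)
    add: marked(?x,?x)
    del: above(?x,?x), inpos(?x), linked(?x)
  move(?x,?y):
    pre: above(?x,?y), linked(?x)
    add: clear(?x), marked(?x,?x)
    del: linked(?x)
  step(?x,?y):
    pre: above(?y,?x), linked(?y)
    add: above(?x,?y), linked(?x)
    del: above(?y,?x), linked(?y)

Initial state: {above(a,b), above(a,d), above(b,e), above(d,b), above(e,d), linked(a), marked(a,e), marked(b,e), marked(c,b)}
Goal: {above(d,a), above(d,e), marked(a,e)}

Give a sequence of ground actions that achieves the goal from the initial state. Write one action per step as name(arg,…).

1. step(d,a)  →  {above(a,b), above(b,e), above(d,a), above(d,b), above(e,d), linked(d), marked(a,e), marked(b,e), marked(c,b)}
2. step(b,d)  →  {above(a,b), above(b,d), above(b,e), above(d,a), above(e,d), linked(b), marked(a,e), marked(b,e), marked(c,b)}
3. step(e,b)  →  {above(a,b), above(b,d), above(d,a), above(e,b), above(e,d), linked(e), marked(a,e), marked(b,e), marked(c,b)}
4. step(d,e)  →  {above(a,b), above(b,d), above(d,a), above(d,e), above(e,b), linked(d), marked(a,e), marked(b,e), marked(c,b)}

step(d,a); step(b,d); step(e,b); step(d,e)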